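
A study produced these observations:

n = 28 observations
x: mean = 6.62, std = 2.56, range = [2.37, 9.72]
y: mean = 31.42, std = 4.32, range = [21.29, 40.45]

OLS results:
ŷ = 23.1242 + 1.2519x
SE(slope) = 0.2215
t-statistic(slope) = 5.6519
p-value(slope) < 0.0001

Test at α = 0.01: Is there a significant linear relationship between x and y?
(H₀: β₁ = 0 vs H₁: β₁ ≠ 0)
Since p-value < 0.0001 < α = 0.01, reject H₀ — the slope is significantly different from 0.

Hypothesis test for the slope coefficient:

H₀: β₁ = 0 (no linear relationship)
H₁: β₁ ≠ 0 (linear relationship exists)

Test statistic: t = β̂₁ / SE(β̂₁) = 1.2519 / 0.2215 = 5.6519

The p-value (<0.0001) is the probability, under H₀, of a t-statistic at least as extreme as |t| = 5.6519 (two-sided, df = n − 2 = 26).

Decision rule: reject H₀ if p-value < α.
p-value < 0.0001 < α = 0.01 → reject H₀.

There is sufficient evidence at the 1% significance level to conclude that a linear relationship exists between x and y.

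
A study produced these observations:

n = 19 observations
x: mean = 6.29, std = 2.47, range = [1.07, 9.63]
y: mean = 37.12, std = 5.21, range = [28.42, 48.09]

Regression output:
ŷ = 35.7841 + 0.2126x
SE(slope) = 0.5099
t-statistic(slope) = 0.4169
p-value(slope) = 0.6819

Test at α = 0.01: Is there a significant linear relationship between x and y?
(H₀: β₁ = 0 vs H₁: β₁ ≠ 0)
p-value = 0.6819 ≥ α = 0.01, so we fail to reject H₀. The relationship is not significant.

Hypothesis test for the slope coefficient:

H₀: β₁ = 0 (no linear relationship)
H₁: β₁ ≠ 0 (linear relationship exists)

Test statistic: t = β̂₁ / SE(β̂₁) = 0.2126 / 0.5099 = 0.4169

p = 0.6819: how often a slope estimate this far from 0 (in SE units) would arise by chance if β₁ were truly 0.

Decision rule: reject H₀ if p-value < α.
p-value = 0.6819 ≥ α = 0.01 → fail to reject H₀.

Conclusion: the linear association between x and y is not significant at the 1% level.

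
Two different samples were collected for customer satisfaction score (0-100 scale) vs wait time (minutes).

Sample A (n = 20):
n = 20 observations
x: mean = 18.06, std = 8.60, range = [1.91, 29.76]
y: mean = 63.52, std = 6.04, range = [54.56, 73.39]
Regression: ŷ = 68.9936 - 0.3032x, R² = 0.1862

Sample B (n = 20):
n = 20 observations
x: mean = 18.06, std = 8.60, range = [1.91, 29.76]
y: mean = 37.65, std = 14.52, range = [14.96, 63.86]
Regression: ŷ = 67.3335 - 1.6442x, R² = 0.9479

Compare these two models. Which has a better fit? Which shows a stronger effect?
Model B has the better fit (R² = 0.9479 vs 0.1862). Model B shows the stronger effect (|β₁| = 1.6442 vs 0.3032).

Model Comparison:

Which explains more variance? (R²)
- Model A: R² = 0.1862 → 18.62% of variance in satisfaction score explained
- Model B: R² = 0.9479 → 94.79% of variance in satisfaction score explained
- 0.9479 > 0.1862 → Model B has the better fit

Which has the larger per-minute effect? (|β₁|)
- Model A: β₁ = -0.3032 → predicted satisfaction score falls 0.3032 points per additional minute of wait time
- Model B: β₁ = -1.6442 → predicted satisfaction score falls 1.6442 points per additional minute of wait time
- |-0.3032| < |-1.6442| → Model B shows the stronger marginal effect

Notes:
- The two samples could reflect different populations, time periods, or measurement quality.
- A better fit (higher R²) doesn't necessarily mean a more important relationship.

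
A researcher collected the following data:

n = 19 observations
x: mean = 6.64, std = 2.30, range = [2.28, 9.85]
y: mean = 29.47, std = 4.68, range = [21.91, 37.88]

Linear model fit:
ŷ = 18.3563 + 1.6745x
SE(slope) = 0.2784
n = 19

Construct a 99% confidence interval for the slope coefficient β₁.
The 99% CI for β₁ is (0.8676, 2.4814)

Confidence interval for the slope:

The 99% CI for β₁ is: β̂₁ ± t*(α/2, n-2) × SE(β̂₁)

Step 1: Find critical t-value
- Confidence level = 0.99
- Degrees of freedom = n - 2 = 19 - 2 = 17
- t*(α/2, 17) = 2.8982

Step 2: Calculate margin of error
Margin = 2.8982 × 0.2784 = 0.8069

Step 3: Construct interval
CI = 1.6745 ± 0.8069
CI = (0.8676, 2.4814)

Interpretation: We are 99% confident that the true slope β₁ lies between 0.8676 and 2.4814.
The interval does not include 0, suggesting a significant linear relationship.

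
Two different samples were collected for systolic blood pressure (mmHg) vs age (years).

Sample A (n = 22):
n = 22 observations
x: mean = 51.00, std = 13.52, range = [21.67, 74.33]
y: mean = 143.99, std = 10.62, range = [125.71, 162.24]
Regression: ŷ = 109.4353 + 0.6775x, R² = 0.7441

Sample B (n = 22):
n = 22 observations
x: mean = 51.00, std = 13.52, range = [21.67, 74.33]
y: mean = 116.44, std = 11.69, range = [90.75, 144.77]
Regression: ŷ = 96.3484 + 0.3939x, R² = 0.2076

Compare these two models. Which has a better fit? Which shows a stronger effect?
Model A has the better fit (R² = 0.7441 vs 0.2076). Model A shows the stronger effect (|β₁| = 0.6775 vs 0.3939).

Model Comparison:

Goodness of fit (R²):
- Model A: R² = 0.7441 → 74.41% of variance in blood pressure explained
- Model B: R² = 0.2076 → 20.76% of variance in blood pressure explained
- 0.7441 > 0.2076 → Model A has the better fit

Which has the larger per-year effect? (|β₁|)
- Model A: β₁ = 0.6775 → predicted blood pressure rises 0.6775 mmHg per additional year of age
- Model B: β₁ = 0.3939 → predicted blood pressure rises 0.3939 mmHg per additional year of age
- |0.6775| > |0.3939| → Model A shows the stronger marginal effect

Notes:
- A steeper slope doesn't make a better model if the scatter around the line is large.
- A better fit (higher R²) doesn't necessarily mean a more important relationship.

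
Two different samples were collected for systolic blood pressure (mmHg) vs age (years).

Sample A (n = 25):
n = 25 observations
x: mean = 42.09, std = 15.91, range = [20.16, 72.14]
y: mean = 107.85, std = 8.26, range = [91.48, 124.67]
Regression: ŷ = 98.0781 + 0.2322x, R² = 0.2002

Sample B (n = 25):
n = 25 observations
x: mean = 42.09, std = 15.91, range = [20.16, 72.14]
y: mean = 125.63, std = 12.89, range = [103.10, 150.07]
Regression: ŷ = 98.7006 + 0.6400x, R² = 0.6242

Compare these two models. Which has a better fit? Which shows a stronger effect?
Model B has the better fit (R² = 0.6242 vs 0.2002). Model B shows the stronger effect (|β₁| = 0.6400 vs 0.2322).

Model Comparison:

Fit — compare R²:
- Model A: R² = 0.2002 → 20.02% of variance in blood pressure explained
- Model B: R² = 0.6242 → 62.42% of variance in blood pressure explained
- 0.6242 > 0.2002 → Model B has the better fit

Strength of effect — compare |β₁|:
- Model A: β₁ = 0.2322 → predicted blood pressure rises 0.2322 mmHg per additional year of age
- Model B: β₁ = 0.6400 → predicted blood pressure rises 0.6400 mmHg per additional year of age
- |0.2322| < |0.6400| → Model B shows the stronger marginal effect

Note: A better fit (higher R²) doesn't necessarily mean a more important relationship.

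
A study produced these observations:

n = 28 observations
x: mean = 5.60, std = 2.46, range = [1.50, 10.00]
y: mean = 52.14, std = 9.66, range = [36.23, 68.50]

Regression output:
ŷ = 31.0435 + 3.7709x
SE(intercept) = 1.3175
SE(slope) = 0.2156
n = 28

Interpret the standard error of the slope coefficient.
The slope 3.7709 is pinned down to within about ±0.2156 (one SE) by these data — relative uncertainty 5.7%, i.e. precise.

What SE measures:
- The standard error quantifies the sampling variability of the coefficient estimate
- It is the estimated standard deviation of β̂₁ across hypothetical repeated samples of the same size
- Smaller SE → more precise estimate

Relative precision:
- SE / |β̂₁| = 0.2156 / 3.7709 = 5.7%
- Rule of thumb (under 20%: precise; 20% to under 50%: moderately precise; 50% or more: imprecise) → precise

Rough 95% range (±2 SE): 3.7709 ± 0.4312 → (3.3397, 4.2021).

What drives SE(β̂₁): wider spread of x values → smaller SE.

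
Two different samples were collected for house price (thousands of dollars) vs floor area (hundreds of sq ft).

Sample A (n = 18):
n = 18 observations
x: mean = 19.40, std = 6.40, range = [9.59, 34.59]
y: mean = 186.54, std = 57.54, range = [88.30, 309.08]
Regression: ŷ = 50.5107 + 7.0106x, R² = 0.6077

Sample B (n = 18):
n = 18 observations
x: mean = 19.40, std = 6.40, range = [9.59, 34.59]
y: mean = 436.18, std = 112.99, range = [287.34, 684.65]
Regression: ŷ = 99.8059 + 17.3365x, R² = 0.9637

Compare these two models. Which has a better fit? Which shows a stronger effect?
Model B has the better fit (R² = 0.9637 vs 0.6077). Model B shows the stronger effect (|β₁| = 17.3365 vs 7.0106).

Model Comparison:

Goodness of fit (R²):
- Model A: R² = 0.6077 → 60.77% of variance in house price explained
- Model B: R² = 0.9637 → 96.37% of variance in house price explained
- 0.9637 > 0.6077 → Model B has the better fit

Strength of effect — compare |β₁|:
- Model A: β₁ = 7.0106 → predicted house price rises 7.0106 thousand dollars per additional hundred sq ft of floor area
- Model B: β₁ = 17.3365 → predicted house price rises 17.3365 thousand dollars per additional hundred sq ft of floor area
- |7.0106| < |17.3365| → Model B shows the stronger marginal effect

Note: A better fit (higher R²) doesn't necessarily mean a more important relationship.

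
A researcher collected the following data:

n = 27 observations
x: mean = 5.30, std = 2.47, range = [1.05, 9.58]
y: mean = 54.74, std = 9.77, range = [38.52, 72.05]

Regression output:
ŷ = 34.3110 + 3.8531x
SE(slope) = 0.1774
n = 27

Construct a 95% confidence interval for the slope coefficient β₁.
The 95% CI for β₁ is (3.4877, 4.2185)

Confidence interval for the slope:

The 95% CI for β₁ is: β̂₁ ± t*(α/2, n-2) × SE(β̂₁)

Step 1: Find critical t-value
- Confidence level = 0.95
- Degrees of freedom = n - 2 = 27 - 2 = 25
- t*(α/2, 25) = 2.0595

Step 2: Calculate margin of error
Margin = 2.0595 × 0.1774 = 0.3654

Step 3: Construct interval
CI = 3.8531 ± 0.3654
CI = (3.4877, 4.2185)

Interpretation: each one-unit increase in x is associated with a change in mean y of between 3.4877 and 4.2185, with 95% confidence.
Both endpoints are positive, so the data support a genuinely positive slope at this confidence level.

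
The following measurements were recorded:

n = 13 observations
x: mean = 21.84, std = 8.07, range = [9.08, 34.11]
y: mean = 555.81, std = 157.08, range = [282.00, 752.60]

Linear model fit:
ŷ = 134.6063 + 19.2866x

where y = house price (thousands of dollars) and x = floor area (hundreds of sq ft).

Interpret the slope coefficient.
For each additional hundred sq ft of floor area, predicted house price increases by approximately 19.2866 thousand dollars.

β₁ = 19.2866 is the change in predicted house price (thousand dollars) per additional hundred sq ft of floor area.

Interpretation:
- Floor area up by 1 hundred sq ft → predicted house price increases by 19.2866 thousand dollars
- This is a linear approximation: the same per-unit change is assumed across the whole observed x range
- The slope describes association in these data, not necessarily a causal effect

(β₀ = 134.6063 is the fitted value at x = 0 and is not part of the slope interpretation.)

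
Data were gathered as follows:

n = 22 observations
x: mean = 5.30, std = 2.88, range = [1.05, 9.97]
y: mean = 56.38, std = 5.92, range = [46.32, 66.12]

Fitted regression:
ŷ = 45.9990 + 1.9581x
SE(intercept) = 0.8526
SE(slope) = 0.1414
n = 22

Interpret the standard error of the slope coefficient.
The slope 1.9581 is pinned down to within about ±0.1414 (one SE) by these data — relative uncertainty 7.2%, i.e. precise.

SE(β̂₁) = s / √Sxx, where s is the residual standard deviation and Sxx = Σ(x − x̄)². It is the yardstick for how far β̂₁ = 1.9581 could plausibly be from the true slope.

Relative precision:
- SE / |β̂₁| = 0.1414 / 1.9581 = 7.2%
- Rule of thumb (under 20%: precise; 20% to under 50%: moderately precise; 50% or more: imprecise) → precise

Link to interval estimation: a confidence interval for β₁ is β̂₁ ± t* × 0.1414, so SE sets the half-width per unit of t*.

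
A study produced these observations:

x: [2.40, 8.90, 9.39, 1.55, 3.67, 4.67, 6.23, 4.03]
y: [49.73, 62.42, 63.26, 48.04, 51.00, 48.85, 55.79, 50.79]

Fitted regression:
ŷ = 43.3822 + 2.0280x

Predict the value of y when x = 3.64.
ŷ = 50.7641

x = 3.64 lies inside the observed range [1.55, 9.39], so the fitted equation applies directly:

ŷ = 43.3822 + 2.0280 × 3.64
ŷ = 43.3822 + 7.3819
ŷ = 50.7641

This is a point prediction; actual observations scatter around it by roughly the residual standard deviation.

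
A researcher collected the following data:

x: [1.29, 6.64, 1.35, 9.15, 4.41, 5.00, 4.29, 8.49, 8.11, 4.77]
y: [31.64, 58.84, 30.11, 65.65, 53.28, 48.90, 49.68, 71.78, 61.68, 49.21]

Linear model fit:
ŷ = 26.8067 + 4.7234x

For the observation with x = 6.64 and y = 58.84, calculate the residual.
Residual = 0.6699

The residual is the difference between the actual value and the predicted value:

Residual = y - ŷ

Step 1: Calculate predicted value
ŷ = 26.8067 + 4.7234 × 6.64
ŷ = 58.1701

Step 2: Calculate residual
Residual = 58.84 - 58.1701
Residual = 0.6699

The residual is positive, so the observed y = 58.84 sits above the regression line (the line underestimates it by 0.6699).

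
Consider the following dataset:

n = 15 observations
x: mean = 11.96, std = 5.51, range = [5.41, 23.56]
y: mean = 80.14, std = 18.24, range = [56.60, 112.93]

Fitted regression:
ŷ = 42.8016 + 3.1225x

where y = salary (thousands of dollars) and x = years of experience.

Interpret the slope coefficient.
For each additional year of experience, predicted salary increases by approximately 3.1225 thousand dollars.

The slope coefficient β₁ = 3.1225 represents the marginal effect of experience on salary.

Interpretation:
- Experience up by 1 year → predicted salary increases by 3.1225 thousand dollars
- The effect is assumed constant over the observed range of x (linearity)
- The slope describes association in these data, not necessarily a causal effect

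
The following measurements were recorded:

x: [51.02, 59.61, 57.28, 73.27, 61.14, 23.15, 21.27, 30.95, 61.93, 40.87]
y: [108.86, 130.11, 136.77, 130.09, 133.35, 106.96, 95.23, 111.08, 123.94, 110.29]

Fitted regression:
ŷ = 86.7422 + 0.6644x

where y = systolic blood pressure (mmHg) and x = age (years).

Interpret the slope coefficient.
An increase of one year in age is associated with a 0.6644 mmHg increase in predicted blood pressure.

The slope β₁ = 0.6644 gives the rate at which the fitted blood pressure changes with age.

Interpretation:
- Age up by 1 year → predicted blood pressure increases by 0.6644 mmHg
- This is a linear approximation: the same per-unit change is assumed across the whole observed x range
- The slope describes association in these data, not necessarily a causal effect

The intercept β₀ = 86.7422 is the predicted blood pressure when age = 0; since the smallest observed x is 21.27, this is an extrapolation and mainly anchors the line.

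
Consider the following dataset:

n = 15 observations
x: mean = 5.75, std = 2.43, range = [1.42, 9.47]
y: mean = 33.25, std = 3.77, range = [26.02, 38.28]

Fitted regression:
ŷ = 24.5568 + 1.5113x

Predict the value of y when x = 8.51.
ŷ = 37.4180

Plug x = 8.51 into the fitted line:

ŷ = 24.5568 + 1.5113 × 8.51
ŷ = 24.5568 + 12.8612
ŷ = 37.4180

This is the fitted mean response at that x — an individual observation would come with a wider prediction interval.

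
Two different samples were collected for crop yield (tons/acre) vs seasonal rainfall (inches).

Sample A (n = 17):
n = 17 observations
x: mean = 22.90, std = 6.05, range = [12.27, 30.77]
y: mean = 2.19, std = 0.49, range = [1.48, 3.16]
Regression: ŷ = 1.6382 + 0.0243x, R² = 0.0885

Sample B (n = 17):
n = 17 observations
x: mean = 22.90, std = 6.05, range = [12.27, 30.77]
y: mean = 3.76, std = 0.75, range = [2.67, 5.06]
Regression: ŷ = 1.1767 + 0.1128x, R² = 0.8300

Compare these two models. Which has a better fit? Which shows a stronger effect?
Model B has the better fit (R² = 0.8300 vs 0.0885). Model B shows the stronger effect (|β₁| = 0.1128 vs 0.0243).

Model Comparison:

Which explains more variance? (R²)
- Model A: R² = 0.0885 → 8.85% of variance in crop yield explained
- Model B: R² = 0.8300 → 83.00% of variance in crop yield explained
- 0.8300 > 0.0885 → Model B has the better fit

Effect size (slope magnitude):
- Model A: β₁ = 0.0243 → predicted crop yield rises 0.0243 tons/acre per additional inch of rainfall
- Model B: β₁ = 0.1128 → predicted crop yield rises 0.1128 tons/acre per additional inch of rainfall
- |0.0243| < |0.1128| → Model B shows the stronger marginal effect

Notes:
- The two samples could reflect different populations, time periods, or measurement quality.
- R² measures how tightly points cluster around the line; β₁ measures how steep the line is — they answer different questions.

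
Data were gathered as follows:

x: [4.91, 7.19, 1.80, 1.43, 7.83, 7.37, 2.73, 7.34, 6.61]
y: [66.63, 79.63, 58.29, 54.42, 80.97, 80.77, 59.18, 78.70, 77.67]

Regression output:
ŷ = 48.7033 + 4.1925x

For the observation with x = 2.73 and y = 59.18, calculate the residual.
Residual = -0.9688

The residual is the difference between the actual value and the predicted value:

Residual = y - ŷ

Step 1: Calculate predicted value
ŷ = 48.7033 + 4.1925 × 2.73
ŷ = 60.1488

Step 2: Calculate residual
Residual = 59.18 - 60.1488
Residual = -0.9688

Interpretation: the model overestimates the actual value by 0.9688 at this point (negative residual → observation lies below the fitted line).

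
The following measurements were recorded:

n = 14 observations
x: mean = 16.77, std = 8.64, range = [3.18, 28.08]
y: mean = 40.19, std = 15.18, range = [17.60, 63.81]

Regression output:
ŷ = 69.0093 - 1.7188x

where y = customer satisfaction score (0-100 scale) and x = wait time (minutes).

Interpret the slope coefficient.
An increase of one minute in wait time is associated with a 1.7188 points decrease in predicted satisfaction score.

The slope coefficient β₁ = -1.7188 represents the marginal effect of wait time on satisfaction score.

Interpretation:
- Wait time up by 1 minute → predicted satisfaction score decreases by 1.7188 points
- The effect is assumed constant over the observed range of x (linearity)

The intercept β₀ = 69.0093 is the predicted satisfaction score when wait time = 0; since the smallest observed x is 3.18, this is an extrapolation and mainly anchors the line.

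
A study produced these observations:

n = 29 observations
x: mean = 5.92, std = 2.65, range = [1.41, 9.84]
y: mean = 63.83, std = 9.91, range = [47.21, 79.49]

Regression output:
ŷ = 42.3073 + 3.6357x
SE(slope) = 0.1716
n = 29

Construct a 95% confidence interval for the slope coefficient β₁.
The 95% CI for β₁ is (3.2836, 3.9878)

Confidence interval for the slope:

The 95% CI for β₁ is: β̂₁ ± t*(α/2, n-2) × SE(β̂₁)

Step 1: Find critical t-value
- Confidence level = 0.95
- Degrees of freedom = n - 2 = 29 - 2 = 27
- t*(α/2, 27) = 2.0518

Step 2: Calculate margin of error
Margin = 2.0518 × 0.1716 = 0.3521

Step 3: Construct interval
CI = 3.6357 ± 0.3521
CI = (3.2836, 3.9878)

Interpretation: We are 95% confident that the true slope β₁ lies between 3.2836 and 3.9878.
Since 0 is outside the interval, a two-sided test at α = 0.05 would reject H₀: β₁ = 0.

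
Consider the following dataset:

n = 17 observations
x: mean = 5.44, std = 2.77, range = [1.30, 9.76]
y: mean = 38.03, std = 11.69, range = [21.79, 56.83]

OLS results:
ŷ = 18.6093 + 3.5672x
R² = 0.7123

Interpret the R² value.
The model explains 71.23% of the variance in y (R² = 0.7123), leaving 28.77% unexplained; the fit is strong.

R² = 1 − SS_res/SS_tot compares the residual scatter to the total scatter of y about its mean.

Here R² = 0.7123:
- Explained: 71.23% of the variation in y
- Unexplained (residual): 100% − 71.23% = 28.77%
- Rule of thumb (below 0.3 weak; 0.3 to below 0.7 moderate; 0.7 and above strong) → strong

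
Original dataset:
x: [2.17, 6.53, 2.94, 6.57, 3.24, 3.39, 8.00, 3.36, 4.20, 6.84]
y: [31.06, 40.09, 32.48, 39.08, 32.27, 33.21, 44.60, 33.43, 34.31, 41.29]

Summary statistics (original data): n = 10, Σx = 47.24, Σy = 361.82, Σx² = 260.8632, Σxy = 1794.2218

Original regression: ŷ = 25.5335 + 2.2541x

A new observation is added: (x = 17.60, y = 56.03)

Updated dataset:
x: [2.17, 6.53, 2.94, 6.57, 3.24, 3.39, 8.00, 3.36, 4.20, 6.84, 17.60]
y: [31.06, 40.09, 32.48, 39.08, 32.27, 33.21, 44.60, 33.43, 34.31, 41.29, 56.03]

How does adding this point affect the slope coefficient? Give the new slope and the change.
The slope changes from 2.2541 to 1.6841 (change of -0.5700, or -25.3%).

x = 17.60 lies well outside the original x-range [2.17, 8.00] (x̄ ≈ 4.72), so this observation has high leverage and can move the slope substantially.

Step 1: Update the sums with the new point (n goes from 10 to 11)
Σx  = 47.24 + 17.60 = 64.84
Σy  = 361.82 + 56.03 = 417.85
Σx² = 260.8632 + 17.60² = 260.8632 + 309.7600 = 570.6232
Σxy = 1794.2218 + 17.60×56.03 = 1794.2218 + 986.1280 = 2780.3498

Step 2: Recompute the slope with b₁ = (nΣxy − ΣxΣy) / (nΣx² − (Σx)²)
Numerator   = 11×2780.3498 − 64.84×417.85 = 30583.8478 − 27093.3940 = 3490.4538
Denominator = 11×570.6232 − 64.84² = 6276.8552 − 4204.2256 = 2072.6296
b₁(new) = 3490.4538 / 2072.6296 = 1.6841

(Same formula on the original sums: (10×1794.2218 − 47.24×361.82) / (10×260.8632 − 47.24²) = 849.8412 / 377.0144 = 2.2541, matching the given fit.)

Step 3: Change in slope
Δβ₁ = 1.6841 − 2.2541 = -0.5700
Relative change = -0.5700 / 2.2541 × 100% = -25.3%
→ the slope decreases when the point is added.

Because the point sits below the extension of the original line at a high-leverage x, it tilts the fit down.
In practice: examine leverage (hᵢ) and Cook's distance rather than deleting it automatically.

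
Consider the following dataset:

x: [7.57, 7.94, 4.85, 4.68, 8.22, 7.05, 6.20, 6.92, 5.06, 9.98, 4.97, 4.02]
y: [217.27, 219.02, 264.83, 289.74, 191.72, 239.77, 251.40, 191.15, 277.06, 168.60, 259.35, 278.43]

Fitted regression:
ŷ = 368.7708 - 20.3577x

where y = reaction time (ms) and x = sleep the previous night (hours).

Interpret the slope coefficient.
On average, reaction time is about 20.3577 ms lower for every extra hour of sleep.

The slope β₁ = -20.3577 gives the rate at which the fitted reaction time changes with sleep.

Interpretation:
- Sleep up by 1 hour → predicted reaction time decreases by 20.3577 ms
- The effect is assumed constant over the observed range of x (linearity)
- The sign (−) gives the direction; the magnitude 20.3577 gives the size of the effect per hour

The intercept β₀ = 368.7708 is the predicted reaction time when sleep = 0; since the smallest observed x is 4.02, this is an extrapolation and mainly anchors the line.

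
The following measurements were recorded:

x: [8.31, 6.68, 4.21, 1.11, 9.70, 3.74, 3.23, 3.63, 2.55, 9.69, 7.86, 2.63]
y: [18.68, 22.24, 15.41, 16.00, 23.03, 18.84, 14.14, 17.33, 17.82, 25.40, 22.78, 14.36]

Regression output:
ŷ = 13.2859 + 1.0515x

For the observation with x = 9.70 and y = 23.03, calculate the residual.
Residual = -0.4555

The residual is the difference between the actual value and the predicted value:

Residual = y - ŷ

Step 1: Calculate predicted value
ŷ = 13.2859 + 1.0515 × 9.70
ŷ = 23.4855

Step 2: Calculate residual
Residual = 23.03 - 23.4855
Residual = -0.4555

Interpretation: the model overestimates the actual value by 0.4555 at this point (negative residual → observation lies below the fitted line).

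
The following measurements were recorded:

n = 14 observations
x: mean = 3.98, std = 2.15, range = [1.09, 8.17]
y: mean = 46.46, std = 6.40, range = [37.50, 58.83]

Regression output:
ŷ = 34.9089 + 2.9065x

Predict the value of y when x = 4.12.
ŷ = 46.8837

To predict y for x = 4.12, substitute into the regression equation:

ŷ = 34.9089 + 2.9065 × 4.12
ŷ = 34.9089 + 11.9748
ŷ = 46.8837

This is a point prediction; actual observations scatter around it by roughly the residual standard deviation.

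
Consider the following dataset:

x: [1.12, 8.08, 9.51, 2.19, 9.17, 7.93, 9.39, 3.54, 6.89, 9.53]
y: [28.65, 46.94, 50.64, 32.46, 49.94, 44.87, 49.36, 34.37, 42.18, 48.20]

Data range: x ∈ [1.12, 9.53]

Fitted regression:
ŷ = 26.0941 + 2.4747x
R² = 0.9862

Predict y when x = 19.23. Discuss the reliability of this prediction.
The equation gives ŷ = 73.6826; however x = 19.23 is 9.70 units above the observed range, so this extrapolated value should not be trusted.

Prediction calculation:
ŷ = 26.0941 + 2.4747 × 19.23
ŷ = 73.6826

Reliability:
- Data range: x ∈ [1.12, 9.53]
- Prediction point: x = 19.23 is 9.70 units above the observed range → this is EXTRAPOLATION, not interpolation

Why that matters here:
- The linear relationship may not hold outside the observed range
- The standard error of prediction grows with (x − x̄)², and x = 19.23 is far from x̄ = 6.73
- Real relationships often flatten, saturate, or turn nonlinear at extremes

The R² = 0.9862 only validates the fit within [1.12, 9.53]; treat ŷ = 73.6826 with caution.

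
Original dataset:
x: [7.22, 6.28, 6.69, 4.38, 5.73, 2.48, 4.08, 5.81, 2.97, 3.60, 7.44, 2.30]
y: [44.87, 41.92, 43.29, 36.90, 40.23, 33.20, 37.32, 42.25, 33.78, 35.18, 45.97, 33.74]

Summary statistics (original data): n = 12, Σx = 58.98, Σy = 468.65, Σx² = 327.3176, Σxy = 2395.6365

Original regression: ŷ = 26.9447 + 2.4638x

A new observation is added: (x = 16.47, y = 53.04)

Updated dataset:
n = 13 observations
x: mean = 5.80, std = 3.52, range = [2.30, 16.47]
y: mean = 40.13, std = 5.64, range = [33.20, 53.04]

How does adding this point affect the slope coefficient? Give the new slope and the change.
The slope changes from 2.4638 to 1.5024 (change of -0.9614, or -39.0%).

x = 16.47 lies well outside the original x-range [2.30, 7.44] (x̄ ≈ 4.92), so this observation has high leverage and can move the slope substantially.

Step 1: Update the sums with the new point (n goes from 12 to 13)
Σx  = 58.98 + 16.47 = 75.45
Σy  = 468.65 + 53.04 = 521.69
Σx² = 327.3176 + 16.47² = 327.3176 + 271.2609 = 598.5785
Σxy = 2395.6365 + 16.47×53.04 = 2395.6365 + 873.5688 = 3269.2053

Step 2: Recompute the slope with b₁ = (nΣxy − ΣxΣy) / (nΣx² − (Σx)²)
Numerator   = 13×3269.2053 − 75.45×521.69 = 42499.6689 − 39361.5105 = 3138.1584
Denominator = 13×598.5785 − 75.45² = 7781.5205 − 5692.7025 = 2088.8180
b₁(new) = 3138.1584 / 2088.8180 = 1.5024

(Same formula on the original sums: (12×2395.6365 − 58.98×468.65) / (12×327.3176 − 58.98²) = 1106.6610 / 449.1708 = 2.4638, matching the given fit.)

Step 3: Change in slope
Δβ₁ = 1.5024 − 2.4638 = -0.9614
Relative change = -0.9614 / 2.4638 × 100% = -39.0%
→ the slope decreases when the point is added.

Because the point sits below the extension of the original line at a high-leverage x, it tilts the fit down.
In practice: refit with and without it and report both if conclusions differ.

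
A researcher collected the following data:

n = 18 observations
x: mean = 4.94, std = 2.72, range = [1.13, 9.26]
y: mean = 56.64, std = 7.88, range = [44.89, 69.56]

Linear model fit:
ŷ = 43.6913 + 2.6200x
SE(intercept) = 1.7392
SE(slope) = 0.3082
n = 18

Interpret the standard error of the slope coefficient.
The slope 2.6200 is pinned down to within about ±0.3082 (one SE) by these data — relative uncertainty 11.8%, i.e. precise.

SE(β̂₁) = s / √Sxx, where s is the residual standard deviation and Sxx = Σ(x − x̄)². It is the yardstick for how far β̂₁ = 2.6200 could plausibly be from the true slope.

Relative precision:
- SE / |β̂₁| = 0.3082 / 2.6200 = 11.8%
- Rule of thumb (under 20%: precise; 20% to under 50%: moderately precise; 50% or more: imprecise) → precise

Rough 95% range (±2 SE): 2.6200 ± 0.6164 → (2.0036, 3.2364).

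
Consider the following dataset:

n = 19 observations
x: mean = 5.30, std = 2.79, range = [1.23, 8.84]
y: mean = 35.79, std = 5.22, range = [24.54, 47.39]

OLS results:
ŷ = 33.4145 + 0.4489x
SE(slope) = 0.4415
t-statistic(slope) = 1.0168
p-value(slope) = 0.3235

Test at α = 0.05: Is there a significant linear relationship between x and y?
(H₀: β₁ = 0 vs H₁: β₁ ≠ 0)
Fail to reject H₀: p-value = 0.3235 ≥ α = 0.05. The linear relationship is not significant at the 5% level.

Hypothesis test for the slope coefficient:

H₀: β₁ = 0 (no linear relationship)
H₁: β₁ ≠ 0 (linear relationship exists)

Test statistic: t = β̂₁ / SE(β̂₁) = 0.4489 / 0.4415 = 1.0168

The p-value (0.3235) is the probability, under H₀, of a t-statistic at least as extreme as |t| = 1.0168 (two-sided, df = n − 2 = 17).

Decision rule: reject H₀ if p-value < α.
p-value = 0.3235 ≥ α = 0.05 → fail to reject H₀.

Conclusion: the linear association between x and y is not significant at the 5% level.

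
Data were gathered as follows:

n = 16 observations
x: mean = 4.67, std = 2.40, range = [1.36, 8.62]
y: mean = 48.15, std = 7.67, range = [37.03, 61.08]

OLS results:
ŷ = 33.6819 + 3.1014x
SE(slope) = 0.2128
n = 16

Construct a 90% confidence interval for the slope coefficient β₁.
The 90% CI for β₁ is (2.7266, 3.4762)

Confidence interval for the slope:

The 90% CI for β₁ is: β̂₁ ± t*(α/2, n-2) × SE(β̂₁)

Step 1: Find critical t-value
- Confidence level = 0.9
- Degrees of freedom = n - 2 = 16 - 2 = 14
- t*(α/2, 14) = 1.7613

Step 2: Calculate margin of error
Margin = 1.7613 × 0.2128 = 0.3748

Step 3: Construct interval
CI = 3.1014 ± 0.3748
CI = (2.7266, 3.4762)

Interpretation: We are 90% confident that the true slope β₁ lies between 2.7266 and 3.4762.
The interval does not include 0, suggesting a significant linear relationship.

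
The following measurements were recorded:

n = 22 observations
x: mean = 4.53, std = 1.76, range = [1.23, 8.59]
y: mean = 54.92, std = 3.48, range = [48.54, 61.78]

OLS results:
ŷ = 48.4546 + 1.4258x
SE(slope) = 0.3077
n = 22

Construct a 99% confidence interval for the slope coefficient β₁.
The 99% CI for β₁ is (0.5503, 2.3013)

Confidence interval for the slope:

The 99% CI for β₁ is: β̂₁ ± t*(α/2, n-2) × SE(β̂₁)

Step 1: Find critical t-value
- Confidence level = 0.99
- Degrees of freedom = n - 2 = 22 - 2 = 20
- t*(α/2, 20) = 2.8453

Step 2: Calculate margin of error
Margin = 2.8453 × 0.3077 = 0.8755

Step 3: Construct interval
CI = 1.4258 ± 0.8755
CI = (0.5503, 2.3013)

Interpretation: each one-unit increase in x is associated with a change in mean y of between 0.5503 and 2.3013, with 99% confidence.
Since 0 is outside the interval, a two-sided test at α = 0.01 would reject H₀: β₁ = 0.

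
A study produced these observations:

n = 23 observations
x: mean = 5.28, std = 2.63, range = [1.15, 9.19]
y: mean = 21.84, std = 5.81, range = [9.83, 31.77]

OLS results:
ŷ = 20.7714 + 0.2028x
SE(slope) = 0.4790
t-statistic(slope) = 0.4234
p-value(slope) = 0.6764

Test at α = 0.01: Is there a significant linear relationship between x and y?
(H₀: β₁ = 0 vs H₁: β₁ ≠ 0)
Fail to reject H₀: p-value = 0.6764 ≥ α = 0.01. The linear relationship is not significant at the 1% level.

Hypothesis test for the slope coefficient:

H₀: β₁ = 0 (no linear relationship)
H₁: β₁ ≠ 0 (linear relationship exists)

Test statistic: t = β̂₁ / SE(β̂₁) = 0.2028 / 0.4790 = 0.4234

p = 0.6764: how often a slope estimate this far from 0 (in SE units) would arise by chance if β₁ were truly 0.

Decision rule: reject H₀ if p-value < α.
p-value = 0.6764 ≥ α = 0.01 → fail to reject H₀.

At α = 0.01 the data do not provide convincing evidence of a nonzero slope.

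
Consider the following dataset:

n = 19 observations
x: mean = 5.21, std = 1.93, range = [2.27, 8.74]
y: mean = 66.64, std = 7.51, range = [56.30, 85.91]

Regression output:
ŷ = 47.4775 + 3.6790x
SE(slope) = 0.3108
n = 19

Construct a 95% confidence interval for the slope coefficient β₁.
The 95% CI for β₁ is (3.0233, 4.3347)

Confidence interval for the slope:

The 95% CI for β₁ is: β̂₁ ± t*(α/2, n-2) × SE(β̂₁)

Step 1: Find critical t-value
- Confidence level = 0.95
- Degrees of freedom = n - 2 = 19 - 2 = 17
- t*(α/2, 17) = 2.1098

Step 2: Calculate margin of error
Margin = 2.1098 × 0.3108 = 0.6557

Step 3: Construct interval
CI = 3.6790 ± 0.6557
CI = (3.0233, 4.3347)

Interpretation: each one-unit increase in x is associated with a change in mean y of between 3.0233 and 4.3347, with 95% confidence.
The interval does not include 0, suggesting a significant linear relationship.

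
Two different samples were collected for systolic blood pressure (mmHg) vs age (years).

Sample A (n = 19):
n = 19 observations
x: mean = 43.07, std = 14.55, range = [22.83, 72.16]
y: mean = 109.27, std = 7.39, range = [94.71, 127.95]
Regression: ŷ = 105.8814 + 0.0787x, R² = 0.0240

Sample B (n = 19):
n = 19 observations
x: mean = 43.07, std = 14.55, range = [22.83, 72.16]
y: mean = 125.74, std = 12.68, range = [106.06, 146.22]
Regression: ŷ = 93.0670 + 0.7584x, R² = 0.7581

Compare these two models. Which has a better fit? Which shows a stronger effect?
Model B has the better fit (R² = 0.7581 vs 0.0240). Model B shows the stronger effect (|β₁| = 0.7584 vs 0.0787).

Model Comparison:

Fit — compare R²:
- Model A: R² = 0.0240 → 2.40% of variance in blood pressure explained
- Model B: R² = 0.7581 → 75.81% of variance in blood pressure explained
- 0.7581 > 0.0240 → Model B has the better fit

Strength of effect — compare |β₁|:
- Model A: β₁ = 0.0787 → predicted blood pressure rises 0.0787 mmHg per additional year of age
- Model B: β₁ = 0.7584 → predicted blood pressure rises 0.7584 mmHg per additional year of age
- |0.0787| < |0.7584| → Model B shows the stronger marginal effect

Notes:
- A steeper slope doesn't make a better model if the scatter around the line is large.
- R² measures how tightly points cluster around the line; β₁ measures how steep the line is — they answer different questions.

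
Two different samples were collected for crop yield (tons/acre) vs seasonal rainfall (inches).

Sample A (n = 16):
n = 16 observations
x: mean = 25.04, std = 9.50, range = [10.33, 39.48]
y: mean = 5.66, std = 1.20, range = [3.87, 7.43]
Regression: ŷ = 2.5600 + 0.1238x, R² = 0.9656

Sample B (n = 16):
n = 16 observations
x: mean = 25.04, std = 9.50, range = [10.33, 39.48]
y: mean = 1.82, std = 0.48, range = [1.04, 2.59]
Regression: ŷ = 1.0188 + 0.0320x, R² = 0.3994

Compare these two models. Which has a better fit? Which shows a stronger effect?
Model A has the better fit (R² = 0.9656 vs 0.3994). Model A shows the stronger effect (|β₁| = 0.1238 vs 0.0320).

Model Comparison:

Which explains more variance? (R²)
- Model A: R² = 0.9656 → 96.56% of variance in crop yield explained
- Model B: R² = 0.3994 → 39.94% of variance in crop yield explained
- 0.9656 > 0.3994 → Model A has the better fit

Strength of effect — compare |β₁|:
- Model A: β₁ = 0.1238 → predicted crop yield rises 0.1238 tons/acre per additional inch of rainfall
- Model B: β₁ = 0.0320 → predicted crop yield rises 0.0320 tons/acre per additional inch of rainfall
- |0.1238| > |0.0320| → Model A shows the stronger marginal effect

Notes:
- The two samples could reflect different populations, time periods, or measurement quality.
- R² measures how tightly points cluster around the line; β₁ measures how steep the line is — they answer different questions.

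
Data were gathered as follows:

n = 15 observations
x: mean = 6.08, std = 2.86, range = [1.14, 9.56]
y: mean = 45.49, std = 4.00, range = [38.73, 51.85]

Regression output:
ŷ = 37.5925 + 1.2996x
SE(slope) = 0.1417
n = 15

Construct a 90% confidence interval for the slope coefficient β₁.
The 90% CI for β₁ is (1.0487, 1.5505)

Confidence interval for the slope:

The 90% CI for β₁ is: β̂₁ ± t*(α/2, n-2) × SE(β̂₁)

Step 1: Find critical t-value
- Confidence level = 0.9
- Degrees of freedom = n - 2 = 15 - 2 = 13
- t*(α/2, 13) = 1.7709

Step 2: Calculate margin of error
Margin = 1.7709 × 0.1417 = 0.2509

Step 3: Construct interval
CI = 1.2996 ± 0.2509
CI = (1.0487, 1.5505)

Interpretation: intervals built this way capture the true β₁ in 90% of repeated samples; here the plausible range for the per-unit effect of x on y is 1.0487 to 1.5505.
The interval does not include 0, suggesting a significant linear relationship.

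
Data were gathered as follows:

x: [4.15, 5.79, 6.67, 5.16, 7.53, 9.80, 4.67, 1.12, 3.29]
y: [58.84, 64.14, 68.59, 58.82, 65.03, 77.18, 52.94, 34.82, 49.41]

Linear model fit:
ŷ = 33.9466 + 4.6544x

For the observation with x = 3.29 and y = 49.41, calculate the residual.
Residual = 0.1504

The residual is the difference between the actual value and the predicted value:

Residual = y - ŷ

Step 1: Calculate predicted value
ŷ = 33.9466 + 4.6544 × 3.29
ŷ = 49.2596

Step 2: Calculate residual
Residual = 49.41 - 49.2596
Residual = 0.1504

Sign check: y > ŷ, so the point is above the line and the fit underestimates here.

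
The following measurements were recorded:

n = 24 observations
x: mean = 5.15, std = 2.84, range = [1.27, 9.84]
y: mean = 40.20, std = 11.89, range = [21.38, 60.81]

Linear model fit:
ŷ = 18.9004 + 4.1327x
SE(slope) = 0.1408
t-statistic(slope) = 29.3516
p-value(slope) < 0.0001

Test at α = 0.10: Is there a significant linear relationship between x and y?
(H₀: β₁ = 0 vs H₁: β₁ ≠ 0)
Reject H₀: p-value < 0.0001 < α = 0.10. The linear relationship is significant at the 10% level.

Hypothesis test for the slope coefficient:

H₀: β₁ = 0 (no linear relationship)
H₁: β₁ ≠ 0 (linear relationship exists)

Test statistic: t = β̂₁ / SE(β̂₁) = 4.1327 / 0.1408 = 29.3516

With df = 22, the two-sided p-value for |t| = 29.3516 is <0.0001.

Decision rule: reject H₀ if p-value < α.
p-value < 0.0001 < α = 0.10 → reject H₀.

There is sufficient evidence at the 10% significance level to conclude that a linear relationship exists between x and y.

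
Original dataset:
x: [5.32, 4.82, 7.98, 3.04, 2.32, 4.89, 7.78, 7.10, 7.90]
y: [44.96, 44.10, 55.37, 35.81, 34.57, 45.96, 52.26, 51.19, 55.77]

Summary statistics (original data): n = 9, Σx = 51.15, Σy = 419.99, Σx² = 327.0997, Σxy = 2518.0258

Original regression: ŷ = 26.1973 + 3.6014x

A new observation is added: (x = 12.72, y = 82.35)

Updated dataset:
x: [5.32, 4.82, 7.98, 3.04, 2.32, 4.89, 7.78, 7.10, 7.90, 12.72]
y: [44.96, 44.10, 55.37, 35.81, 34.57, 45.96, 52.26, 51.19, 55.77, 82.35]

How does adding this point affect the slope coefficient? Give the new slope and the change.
New slope β₁ = 4.4105 versus 3.6014 before: a change of +0.8091 (+22.5%).

x = 12.72 lies well outside the original x-range [2.32, 7.98] (x̄ ≈ 5.68), so this observation has high leverage and can move the slope substantially.

Step 1: Update the sums with the new point (n goes from 9 to 10)
Σx  = 51.15 + 12.72 = 63.87
Σy  = 419.99 + 82.35 = 502.34
Σx² = 327.0997 + 12.72² = 327.0997 + 161.7984 = 488.8981
Σxy = 2518.0258 + 12.72×82.35 = 2518.0258 + 1047.4920 = 3565.5178

Step 2: Recompute the slope with b₁ = (nΣxy − ΣxΣy) / (nΣx² − (Σx)²)
Numerator   = 10×3565.5178 − 63.87×502.34 = 35655.1780 − 32084.4558 = 3570.7222
Denominator = 10×488.8981 − 63.87² = 4888.9810 − 4079.3769 = 809.6041
b₁(new) = 3570.7222 / 809.6041 = 4.4105

(Same formula on the original sums: (9×2518.0258 − 51.15×419.99) / (9×327.0997 − 51.15²) = 1179.7437 / 327.5748 = 3.6014, matching the given fit.)

Step 3: Change in slope
Δβ₁ = 4.4105 − 3.6014 = +0.8091
Relative change = +0.8091 / 3.6014 × 100% = +22.5%
→ the slope increases when the point is added.

Because the point sits above the extension of the original line at a high-leverage x, it tilts the fit up.
In practice: investigate whether it comes from the same population as the rest of the sample.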